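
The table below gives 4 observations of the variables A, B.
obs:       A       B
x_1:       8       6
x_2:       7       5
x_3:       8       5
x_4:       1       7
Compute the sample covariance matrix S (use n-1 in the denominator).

Step 1 — column means:
  mean(A) = (8 + 7 + 8 + 1) / 4 = 24/4 = 6
  mean(B) = (6 + 5 + 5 + 7) / 4 = 23/4 = 5.75

Step 2 — sample covariance S[i,j] = (1/(n-1)) · Σ_k (x_{k,i} - mean_i) · (x_{k,j} - mean_j), with n-1 = 3.
  S[A,A] = ((2)·(2) + (1)·(1) + (2)·(2) + (-5)·(-5)) / 3 = 34/3 = 11.3333
  S[A,B] = ((2)·(0.25) + (1)·(-0.75) + (2)·(-0.75) + (-5)·(1.25)) / 3 = -8/3 = -2.6667
  S[B,B] = ((0.25)·(0.25) + (-0.75)·(-0.75) + (-0.75)·(-0.75) + (1.25)·(1.25)) / 3 = 2.75/3 = 0.9167

S is symmetric (S[j,i] = S[i,j]). Assembling:

S = [[11.3333, -2.6667],
 [-2.6667, 0.9167]]


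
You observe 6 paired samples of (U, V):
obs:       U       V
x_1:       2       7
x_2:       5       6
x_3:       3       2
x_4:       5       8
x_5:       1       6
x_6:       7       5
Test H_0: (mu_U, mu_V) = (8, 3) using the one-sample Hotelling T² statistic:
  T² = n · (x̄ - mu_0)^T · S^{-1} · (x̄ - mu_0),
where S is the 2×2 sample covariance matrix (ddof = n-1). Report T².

Step 1 — sample mean vector:
  mean(U) = (2 + 5 + 3 + 5 + 1 + 7) / 6 = 23/6 = 3.8333
  mean(V) = (7 + 6 + 2 + 8 + 6 + 5) / 6 = 34/6 = 5.6667
  x̄ = (3.8333, 5.6667),  deviation x̄ - mu_0 = (3.8333, 5.6667) - (8, 3) = (-4.1667, 2.6667).

Step 2 — sample covariance matrix, S[i,j] = (1/(n-1)) · Σ_k (x_{k,i} - mean_i) · (x_{k,j} - mean_j), divisor n-1 = 5:
  S[U,U] = ((-1.8333)·(-1.8333) + (1.1667)·(1.1667) + (-0.8333)·(-0.8333) + (1.1667)·(1.1667) + (-2.8333)·(-2.8333) + (3.1667)·(3.1667)) / 5 = 24.8333/5 = 4.9667
  S[U,V] = ((-1.8333)·(1.3333) + (1.1667)·(0.3333) + (-0.8333)·(-3.6667) + (1.1667)·(2.3333) + (-2.8333)·(0.3333) + (3.1667)·(-0.6667)) / 5 = 0.6667/5 = 0.1333
  S[V,V] = ((1.3333)·(1.3333) + (0.3333)·(0.3333) + (-3.6667)·(-3.6667) + (2.3333)·(2.3333) + (0.3333)·(0.3333) + (-0.6667)·(-0.6667)) / 5 = 21.3333/5 = 4.2667
  S = [[4.9667, 0.1333],
 [0.1333, 4.2667]].

Step 3 — invert S. det(S) = 4.9667·4.2667 - (0.1333)² = 21.1733.
  S^{-1} = (1/det) · [[d, -b], [-b, a]] = [[0.2015, -0.0063],
 [-0.0063, 0.2346]].

Step 4 — quadratic form (x̄ - mu_0)^T · S^{-1} · (x̄ - mu_0):
  S^{-1} · (x̄ - mu_0) = (-0.8564, 0.6518),
  (x̄ - mu_0)^T · [...] = (-4.1667)·(-0.8564) + (2.6667)·(0.6518) = 5.3065.

Step 5 — scale by n: T² = 6 · 5.3065 = 31.8388.

T² ≈ 31.8388


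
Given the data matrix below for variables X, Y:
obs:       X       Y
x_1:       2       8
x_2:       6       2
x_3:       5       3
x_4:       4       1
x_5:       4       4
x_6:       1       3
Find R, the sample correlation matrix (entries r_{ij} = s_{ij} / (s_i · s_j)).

Step 1 — column means:
  mean(X) = (2 + 6 + 5 + 4 + 4 + 1) / 6 = 22/6 = 3.6667
  mean(Y) = (8 + 2 + 3 + 1 + 4 + 3) / 6 = 21/6 = 3.5

Step 2 — sample variances and covariances s[i,j] = (1/(n-1)) · Σ_k (x_{k,i} - mean_i) · (x_{k,j} - mean_j), with n-1 = 5:
  s[X,X] = ((-1.6667)·(-1.6667) + (2.3333)·(2.3333) + (1.3333)·(1.3333) + (0.3333)·(0.3333) + (0.3333)·(0.3333) + (-2.6667)·(-2.6667)) / 5 = 17.3333/5 = 3.4667
  s[X,Y] = ((-1.6667)·(4.5) + (2.3333)·(-1.5) + (1.3333)·(-0.5) + (0.3333)·(-2.5) + (0.3333)·(0.5) + (-2.6667)·(-0.5)) / 5 = -11/5 = -2.2
  s[Y,Y] = ((4.5)·(4.5) + (-1.5)·(-1.5) + (-0.5)·(-0.5) + (-2.5)·(-2.5) + (0.5)·(0.5) + (-0.5)·(-0.5)) / 5 = 29.5/5 = 5.9
  Sample standard deviations s_i = √(s[i,i]):
  s(X) = √(3.4667) = 1.8619
  s(Y) = √(5.9) = 2.429

Step 3 — r_{ij} = s_{ij} / (s_i · s_j):
  r[X,X] = 1 (diagonal).
  r[X,Y] = -2.2 / (1.8619 · 2.429) = -2.2 / 4.5225 = -0.4865
  r[Y,Y] = 1 (diagonal).

R is symmetric with unit diagonal. Assembling:

R = [[1, -0.4865],
 [-0.4865, 1]]


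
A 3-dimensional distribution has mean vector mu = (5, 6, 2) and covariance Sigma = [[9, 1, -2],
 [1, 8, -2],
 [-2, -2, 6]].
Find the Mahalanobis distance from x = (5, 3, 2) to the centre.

Step 1 — centre the observation: (x - mu) = (0, -3, 0).

Step 2 — invert Sigma (cofactor / det for 3×3, or solve directly):
  Sigma^{-1} = [[0.1202, -0.0055, 0.0383],
 [-0.0055, 0.1366, 0.0437],
 [0.0383, 0.0437, 0.194]].

Step 3 — form the quadratic (x - mu)^T · Sigma^{-1} · (x - mu):
  Sigma^{-1} · (x - mu) = (0.0164, -0.4098, -0.1311).
  (x - mu)^T · [Sigma^{-1} · (x - mu)] = (0)·(0.0164) + (-3)·(-0.4098) + (0)·(-0.1311) = 1.2295.

Step 4 — take square root: d = √(1.2295) ≈ 1.1088.

d(x, mu) = √(1.2295) ≈ 1.1088


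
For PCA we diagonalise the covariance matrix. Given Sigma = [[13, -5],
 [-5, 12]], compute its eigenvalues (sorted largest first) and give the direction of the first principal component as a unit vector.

Step 1 — characteristic polynomial of 2×2 Sigma:
  det(Sigma - λI) = λ² - trace · λ + det = 0.
  trace = 13 + 12 = 25, det = 13·12 - (-5)² = 131.
Step 2 — discriminant:
  Δ = trace² - 4·det = 625 - 524 = 101.
Step 3 — eigenvalues:
  λ = (trace ± √Δ)/2 = (25 ± 10.0499)/2,
  λ_1 = 17.5249,  λ_2 = 7.4751.

Step 4 — unit eigenvector for λ_1: solve (Sigma - λ_1 I)v = 0. First row:
  (13 - 17.5249)·v_x + (-5)·v_y = 0, i.e. (-4.5249)·v_x + (-5)·v_y = 0,
  so v ∝ (b, λ_1 - a) = (-5, 4.5249); multiply by -1 so the first entry is positive: u = (5, -4.5249).
  ||u|| = √((5)² + (-4.5249)²) = √(45.4751) ≈ 6.7435,
  v_1 = u/||u|| ≈ (0.7415, -0.671) (||v_1|| = 1).

λ_1 = 17.5249,  λ_2 = 7.4751;  v_1 ≈ (0.7415, -0.671)


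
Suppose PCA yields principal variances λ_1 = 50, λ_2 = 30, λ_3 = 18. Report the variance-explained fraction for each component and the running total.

Step 1 — total variance = trace(Sigma) = Σ λ_i = 50 + 30 + 18 = 98.

Step 2 — fraction explained by component i = λ_i / Σ λ:
  PC1: 50/98 = 0.5102
  PC2: 30/98 = 0.3061
  PC3: 18/98 = 0.1837

Step 3 — cumulative fraction after k components = (λ_1 + ... + λ_k) / Σ λ:
  k = 1: 50/98 = 0.5102
  k = 2: (50 + 30)/98 = 80/98 = 0.8163
  k = 3: (50 + 30 + 18)/98 = 98/98 = 1

Summary (fraction, with percent):

explained: PC1 0.5102 (51.02%), PC2 0.3061 (30.61%), PC3 0.1837 (18.37%);  cumulative: 0.5102, 0.8163, 1


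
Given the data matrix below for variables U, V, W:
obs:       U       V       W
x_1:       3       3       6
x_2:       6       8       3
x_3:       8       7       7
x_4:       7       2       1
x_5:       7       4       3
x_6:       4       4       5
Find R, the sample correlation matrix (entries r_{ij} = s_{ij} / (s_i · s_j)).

Step 1 — column means:
  mean(U) = (3 + 6 + 8 + 7 + 7 + 4) / 6 = 35/6 = 5.8333
  mean(V) = (3 + 8 + 7 + 2 + 4 + 4) / 6 = 28/6 = 4.6667
  mean(W) = (6 + 3 + 7 + 1 + 3 + 5) / 6 = 25/6 = 4.1667

Step 2 — sample variances and covariances s[i,j] = (1/(n-1)) · Σ_k (x_{k,i} - mean_i) · (x_{k,j} - mean_j), with n-1 = 5:
  s[U,U] = ((-2.8333)·(-2.8333) + (0.1667)·(0.1667) + (2.1667)·(2.1667) + (1.1667)·(1.1667) + (1.1667)·(1.1667) + (-1.8333)·(-1.8333)) / 5 = 18.8333/5 = 3.7667
  s[U,V] = ((-2.8333)·(-1.6667) + (0.1667)·(3.3333) + (2.1667)·(2.3333) + (1.1667)·(-2.6667) + (1.1667)·(-0.6667) + (-1.8333)·(-0.6667)) / 5 = 7.6667/5 = 1.5333
  s[U,W] = ((-2.8333)·(1.8333) + (0.1667)·(-1.1667) + (2.1667)·(2.8333) + (1.1667)·(-3.1667) + (1.1667)·(-1.1667) + (-1.8333)·(0.8333)) / 5 = -5.8333/5 = -1.1667
  s[V,V] = ((-1.6667)·(-1.6667) + (3.3333)·(3.3333) + (2.3333)·(2.3333) + (-2.6667)·(-2.6667) + (-0.6667)·(-0.6667) + (-0.6667)·(-0.6667)) / 5 = 27.3333/5 = 5.4667
  s[V,W] = ((-1.6667)·(1.8333) + (3.3333)·(-1.1667) + (2.3333)·(2.8333) + (-2.6667)·(-3.1667) + (-0.6667)·(-1.1667) + (-0.6667)·(0.8333)) / 5 = 8.3333/5 = 1.6667
  s[W,W] = ((1.8333)·(1.8333) + (-1.1667)·(-1.1667) + (2.8333)·(2.8333) + (-3.1667)·(-3.1667) + (-1.1667)·(-1.1667) + (0.8333)·(0.8333)) / 5 = 24.8333/5 = 4.9667
  Sample standard deviations s_i = √(s[i,i]):
  s(U) = √(3.7667) = 1.9408
  s(V) = √(5.4667) = 2.3381
  s(W) = √(4.9667) = 2.2286

Step 3 — r_{ij} = s_{ij} / (s_i · s_j):
  r[U,U] = 1 (diagonal).
  r[U,V] = 1.5333 / (1.9408 · 2.3381) = 1.5333 / 4.5377 = 0.3379
  r[U,W] = -1.1667 / (1.9408 · 2.2286) = -1.1667 / 4.3252 = -0.2697
  r[V,V] = 1 (diagonal).
  r[V,W] = 1.6667 / (2.3381 · 2.2286) = 1.6667 / 5.2107 = 0.3199
  r[W,W] = 1 (diagonal).

R is symmetric with unit diagonal. Assembling:

R = [[1, 0.3379, -0.2697],
 [0.3379, 1, 0.3199],
 [-0.2697, 0.3199, 1]]


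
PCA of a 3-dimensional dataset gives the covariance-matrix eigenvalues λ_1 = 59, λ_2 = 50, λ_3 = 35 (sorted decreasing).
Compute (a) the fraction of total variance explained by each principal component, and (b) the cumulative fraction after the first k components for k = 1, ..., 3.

Step 1 — total variance = trace(Sigma) = Σ λ_i = 59 + 50 + 35 = 144.

Step 2 — fraction explained by component i = λ_i / Σ λ:
  PC1: 59/144 = 0.4097
  PC2: 50/144 = 0.3472
  PC3: 35/144 = 0.2431

Step 3 — cumulative fraction after k components = (λ_1 + ... + λ_k) / Σ λ:
  k = 1: 59/144 = 0.4097
  k = 2: (59 + 50)/144 = 109/144 = 0.7569
  k = 3: (59 + 50 + 35)/144 = 144/144 = 1

Summary (fraction, with percent):

explained: PC1 0.4097 (40.97%), PC2 0.3472 (34.72%), PC3 0.2431 (24.31%);  cumulative: 0.4097, 0.7569, 1


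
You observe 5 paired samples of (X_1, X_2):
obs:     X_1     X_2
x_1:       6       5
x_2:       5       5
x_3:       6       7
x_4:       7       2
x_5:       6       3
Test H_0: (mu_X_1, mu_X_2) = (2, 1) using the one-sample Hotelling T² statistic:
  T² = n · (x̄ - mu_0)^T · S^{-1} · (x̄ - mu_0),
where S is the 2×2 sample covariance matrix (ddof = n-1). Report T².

Step 1 — sample mean vector:
  mean(X_1) = (6 + 5 + 6 + 7 + 6) / 5 = 30/5 = 6
  mean(X_2) = (5 + 5 + 7 + 2 + 3) / 5 = 22/5 = 4.4
  x̄ = (6, 4.4),  deviation x̄ - mu_0 = (6, 4.4) - (2, 1) = (4, 3.4).

Step 2 — sample covariance matrix, S[i,j] = (1/(n-1)) · Σ_k (x_{k,i} - mean_i) · (x_{k,j} - mean_j), divisor n-1 = 4:
  S[X_1,X_1] = ((0)·(0) + (-1)·(-1) + (0)·(0) + (1)·(1) + (0)·(0)) / 4 = 2/4 = 0.5
  S[X_1,X_2] = ((0)·(0.6) + (-1)·(0.6) + (0)·(2.6) + (1)·(-2.4) + (0)·(-1.4)) / 4 = -3/4 = -0.75
  S[X_2,X_2] = ((0.6)·(0.6) + (0.6)·(0.6) + (2.6)·(2.6) + (-2.4)·(-2.4) + (-1.4)·(-1.4)) / 4 = 15.2/4 = 3.8
  S = [[0.5, -0.75],
 [-0.75, 3.8]].

Step 3 — invert S. det(S) = 0.5·3.8 - (-0.75)² = 1.3375.
  S^{-1} = (1/det) · [[d, -b], [-b, a]] = [[2.8411, 0.5607],
 [0.5607, 0.3738]].

Step 4 — quadratic form (x̄ - mu_0)^T · S^{-1} · (x̄ - mu_0):
  S^{-1} · (x̄ - mu_0) = (13.271, 3.514),
  (x̄ - mu_0)^T · [...] = (4)·(13.271) + (3.4)·(3.514) = 65.0318.

Step 5 — scale by n: T² = 5 · 65.0318 = 325.1589.

T² ≈ 325.1589


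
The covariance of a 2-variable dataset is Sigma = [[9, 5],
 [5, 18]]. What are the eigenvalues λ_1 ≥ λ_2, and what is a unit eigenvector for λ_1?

Step 1 — characteristic polynomial of 2×2 Sigma:
  det(Sigma - λI) = λ² - trace · λ + det = 0.
  trace = 9 + 18 = 27, det = 9·18 - (5)² = 137.
Step 2 — discriminant:
  Δ = trace² - 4·det = 729 - 548 = 181.
Step 3 — eigenvalues:
  λ = (trace ± √Δ)/2 = (27 ± 13.4536)/2,
  λ_1 = 20.2268,  λ_2 = 6.7732.

Step 4 — unit eigenvector for λ_1: solve (Sigma - λ_1 I)v = 0. First row:
  (9 - 20.2268)·v_x + (5)·v_y = 0, i.e. (-11.2268)·v_x + (5)·v_y = 0,
  so v ∝ (b, λ_1 - a) = (5, 11.2268) = u.
  ||u|| = √((5)² + (11.2268)²) = √(151.0413) ≈ 12.2899,
  v_1 = u/||u|| ≈ (0.4068, 0.9135) (||v_1|| = 1).

λ_1 = 20.2268,  λ_2 = 6.7732;  v_1 ≈ (0.4068, 0.9135)


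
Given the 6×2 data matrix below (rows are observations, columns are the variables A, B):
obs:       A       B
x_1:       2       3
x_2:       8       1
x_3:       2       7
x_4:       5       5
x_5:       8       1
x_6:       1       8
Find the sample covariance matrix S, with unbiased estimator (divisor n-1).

Step 1 — column means:
  mean(A) = (2 + 8 + 2 + 5 + 8 + 1) / 6 = 26/6 = 4.3333
  mean(B) = (3 + 1 + 7 + 5 + 1 + 8) / 6 = 25/6 = 4.1667

Step 2 — sample covariance S[i,j] = (1/(n-1)) · Σ_k (x_{k,i} - mean_i) · (x_{k,j} - mean_j), with n-1 = 5.
  S[A,A] = ((-2.3333)·(-2.3333) + (3.6667)·(3.6667) + (-2.3333)·(-2.3333) + (0.6667)·(0.6667) + (3.6667)·(3.6667) + (-3.3333)·(-3.3333)) / 5 = 49.3333/5 = 9.8667
  S[A,B] = ((-2.3333)·(-1.1667) + (3.6667)·(-3.1667) + (-2.3333)·(2.8333) + (0.6667)·(0.8333) + (3.6667)·(-3.1667) + (-3.3333)·(3.8333)) / 5 = -39.3333/5 = -7.8667
  S[B,B] = ((-1.1667)·(-1.1667) + (-3.1667)·(-3.1667) + (2.8333)·(2.8333) + (0.8333)·(0.8333) + (-3.1667)·(-3.1667) + (3.8333)·(3.8333)) / 5 = 44.8333/5 = 8.9667

S is symmetric (S[j,i] = S[i,j]). Assembling:

S = [[9.8667, -7.8667],
 [-7.8667, 8.9667]]


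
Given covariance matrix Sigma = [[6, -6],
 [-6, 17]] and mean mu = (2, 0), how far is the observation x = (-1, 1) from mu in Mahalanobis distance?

Step 1 — centre the observation: (x - mu) = (-3, 1).

Step 2 — invert Sigma. det(Sigma) = 6·17 - (-6)² = 66.
  Sigma^{-1} = (1/det) · [[d, -b], [-b, a]] = [[0.2576, 0.0909],
 [0.0909, 0.0909]].

Step 3 — form the quadratic (x - mu)^T · Sigma^{-1} · (x - mu):
  Sigma^{-1} · (x - mu) = (-0.6818, -0.1818).
  (x - mu)^T · [Sigma^{-1} · (x - mu)] = (-3)·(-0.6818) + (1)·(-0.1818) = 1.8636.

Step 4 — take square root: d = √(1.8636) ≈ 1.3652.

d(x, mu) = √(1.8636) ≈ 1.3652


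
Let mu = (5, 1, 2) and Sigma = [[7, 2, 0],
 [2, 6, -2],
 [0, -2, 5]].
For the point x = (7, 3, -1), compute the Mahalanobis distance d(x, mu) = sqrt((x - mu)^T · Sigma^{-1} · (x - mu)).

Step 1 — centre the observation: (x - mu) = (2, 2, -3).

Step 2 — invert Sigma (cofactor / det for 3×3, or solve directly):
  Sigma^{-1} = [[0.1605, -0.0617, -0.0247],
 [-0.0617, 0.216, 0.0864],
 [-0.0247, 0.0864, 0.2346]].

Step 3 — form the quadratic (x - mu)^T · Sigma^{-1} · (x - mu):
  Sigma^{-1} · (x - mu) = (0.2716, 0.0494, -0.5802).
  (x - mu)^T · [Sigma^{-1} · (x - mu)] = (2)·(0.2716) + (2)·(0.0494) + (-3)·(-0.5802) = 2.3827.

Step 4 — take square root: d = √(2.3827) ≈ 1.5436.

d(x, mu) = √(2.3827) ≈ 1.5436


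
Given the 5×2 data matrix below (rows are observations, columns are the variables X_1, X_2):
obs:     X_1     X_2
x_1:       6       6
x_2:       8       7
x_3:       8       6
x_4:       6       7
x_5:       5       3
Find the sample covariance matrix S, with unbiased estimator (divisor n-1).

Step 1 — column means:
  mean(X_1) = (6 + 8 + 8 + 6 + 5) / 5 = 33/5 = 6.6
  mean(X_2) = (6 + 7 + 6 + 7 + 3) / 5 = 29/5 = 5.8

Step 2 — sample covariance S[i,j] = (1/(n-1)) · Σ_k (x_{k,i} - mean_i) · (x_{k,j} - mean_j), with n-1 = 4.
  S[X_1,X_1] = ((-0.6)·(-0.6) + (1.4)·(1.4) + (1.4)·(1.4) + (-0.6)·(-0.6) + (-1.6)·(-1.6)) / 4 = 7.2/4 = 1.8
  S[X_1,X_2] = ((-0.6)·(0.2) + (1.4)·(1.2) + (1.4)·(0.2) + (-0.6)·(1.2) + (-1.6)·(-2.8)) / 4 = 5.6/4 = 1.4
  S[X_2,X_2] = ((0.2)·(0.2) + (1.2)·(1.2) + (0.2)·(0.2) + (1.2)·(1.2) + (-2.8)·(-2.8)) / 4 = 10.8/4 = 2.7

S is symmetric (S[j,i] = S[i,j]). Assembling:

S = [[1.8, 1.4],
 [1.4, 2.7]]


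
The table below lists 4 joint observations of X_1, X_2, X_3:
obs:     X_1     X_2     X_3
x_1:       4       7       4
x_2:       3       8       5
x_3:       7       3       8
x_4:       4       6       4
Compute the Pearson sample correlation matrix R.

Step 1 — column means:
  mean(X_1) = (4 + 3 + 7 + 4) / 4 = 18/4 = 4.5
  mean(X_2) = (7 + 8 + 3 + 6) / 4 = 24/4 = 6
  mean(X_3) = (4 + 5 + 8 + 4) / 4 = 21/4 = 5.25

Step 2 — sample variances and covariances s[i,j] = (1/(n-1)) · Σ_k (x_{k,i} - mean_i) · (x_{k,j} - mean_j), with n-1 = 3:
  s[X_1,X_1] = ((-0.5)·(-0.5) + (-1.5)·(-1.5) + (2.5)·(2.5) + (-0.5)·(-0.5)) / 3 = 9/3 = 3
  s[X_1,X_2] = ((-0.5)·(1) + (-1.5)·(2) + (2.5)·(-3) + (-0.5)·(0)) / 3 = -11/3 = -3.6667
  s[X_1,X_3] = ((-0.5)·(-1.25) + (-1.5)·(-0.25) + (2.5)·(2.75) + (-0.5)·(-1.25)) / 3 = 8.5/3 = 2.8333
  s[X_2,X_2] = ((1)·(1) + (2)·(2) + (-3)·(-3) + (0)·(0)) / 3 = 14/3 = 4.6667
  s[X_2,X_3] = ((1)·(-1.25) + (2)·(-0.25) + (-3)·(2.75) + (0)·(-1.25)) / 3 = -10/3 = -3.3333
  s[X_3,X_3] = ((-1.25)·(-1.25) + (-0.25)·(-0.25) + (2.75)·(2.75) + (-1.25)·(-1.25)) / 3 = 10.75/3 = 3.5833
  Sample standard deviations s_i = √(s[i,i]):
  s(X_1) = √(3) = 1.7321
  s(X_2) = √(4.6667) = 2.1602
  s(X_3) = √(3.5833) = 1.893

Step 3 — r_{ij} = s_{ij} / (s_i · s_j):
  r[X_1,X_1] = 1 (diagonal).
  r[X_1,X_2] = -3.6667 / (1.7321 · 2.1602) = -3.6667 / 3.7417 = -0.98
  r[X_1,X_3] = 2.8333 / (1.7321 · 1.893) = 2.8333 / 3.2787 = 0.8642
  r[X_2,X_2] = 1 (diagonal).
  r[X_2,X_3] = -3.3333 / (2.1602 · 1.893) = -3.3333 / 4.0893 = -0.8151
  r[X_3,X_3] = 1 (diagonal).

R is symmetric with unit diagonal. Assembling:

R = [[1, -0.98, 0.8642],
 [-0.98, 1, -0.8151],
 [0.8642, -0.8151, 1]]


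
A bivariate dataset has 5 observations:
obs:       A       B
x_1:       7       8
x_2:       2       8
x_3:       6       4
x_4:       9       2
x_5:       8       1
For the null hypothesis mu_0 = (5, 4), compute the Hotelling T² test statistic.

Step 1 — sample mean vector:
  mean(A) = (7 + 2 + 6 + 9 + 8) / 5 = 32/5 = 6.4
  mean(B) = (8 + 8 + 4 + 2 + 1) / 5 = 23/5 = 4.6
  x̄ = (6.4, 4.6),  deviation x̄ - mu_0 = (6.4, 4.6) - (5, 4) = (1.4, 0.6).

Step 2 — sample covariance matrix, S[i,j] = (1/(n-1)) · Σ_k (x_{k,i} - mean_i) · (x_{k,j} - mean_j), divisor n-1 = 4:
  S[A,A] = ((0.6)·(0.6) + (-4.4)·(-4.4) + (-0.4)·(-0.4) + (2.6)·(2.6) + (1.6)·(1.6)) / 4 = 29.2/4 = 7.3
  S[A,B] = ((0.6)·(3.4) + (-4.4)·(3.4) + (-0.4)·(-0.6) + (2.6)·(-2.6) + (1.6)·(-3.6)) / 4 = -25.2/4 = -6.3
  S[B,B] = ((3.4)·(3.4) + (3.4)·(3.4) + (-0.6)·(-0.6) + (-2.6)·(-2.6) + (-3.6)·(-3.6)) / 4 = 43.2/4 = 10.8
  S = [[7.3, -6.3],
 [-6.3, 10.8]].

Step 3 — invert S. det(S) = 7.3·10.8 - (-6.3)² = 39.15.
  S^{-1} = (1/det) · [[d, -b], [-b, a]] = [[0.2759, 0.1609],
 [0.1609, 0.1865]].

Step 4 — quadratic form (x̄ - mu_0)^T · S^{-1} · (x̄ - mu_0):
  S^{-1} · (x̄ - mu_0) = (0.4828, 0.3372),
  (x̄ - mu_0)^T · [...] = (1.4)·(0.4828) + (0.6)·(0.3372) = 0.8782.

Step 5 — scale by n: T² = 5 · 0.8782 = 4.3908.

T² ≈ 4.3908


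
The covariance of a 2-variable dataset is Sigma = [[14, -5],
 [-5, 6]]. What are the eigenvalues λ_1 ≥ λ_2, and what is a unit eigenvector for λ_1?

Step 1 — characteristic polynomial of 2×2 Sigma:
  det(Sigma - λI) = λ² - trace · λ + det = 0.
  trace = 14 + 6 = 20, det = 14·6 - (-5)² = 59.
Step 2 — discriminant:
  Δ = trace² - 4·det = 400 - 236 = 164.
Step 3 — eigenvalues:
  λ = (trace ± √Δ)/2 = (20 ± 12.8062)/2,
  λ_1 = 16.4031,  λ_2 = 3.5969.

Step 4 — unit eigenvector for λ_1: solve (Sigma - λ_1 I)v = 0. First row:
  (14 - 16.4031)·v_x + (-5)·v_y = 0, i.e. (-2.4031)·v_x + (-5)·v_y = 0,
  so v ∝ (b, λ_1 - a) = (-5, 2.4031); multiply by -1 so the first entry is positive: u = (5, -2.4031).
  ||u|| = √((5)² + (-2.4031)²) = √(30.775) ≈ 5.5475,
  v_1 = u/||u|| ≈ (0.9013, -0.4332) (||v_1|| = 1).

λ_1 = 16.4031,  λ_2 = 3.5969;  v_1 ≈ (0.9013, -0.4332)


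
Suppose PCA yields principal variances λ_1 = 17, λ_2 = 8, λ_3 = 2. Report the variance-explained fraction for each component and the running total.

Step 1 — total variance = trace(Sigma) = Σ λ_i = 17 + 8 + 2 = 27.

Step 2 — fraction explained by component i = λ_i / Σ λ:
  PC1: 17/27 = 0.6296
  PC2: 8/27 = 0.2963
  PC3: 2/27 = 0.0741

Step 3 — cumulative fraction after k components = (λ_1 + ... + λ_k) / Σ λ:
  k = 1: 17/27 = 0.6296
  k = 2: (17 + 8)/27 = 25/27 = 0.9259
  k = 3: (17 + 8 + 2)/27 = 27/27 = 1

Summary (fraction, with percent):

explained: PC1 0.6296 (62.96%), PC2 0.2963 (29.63%), PC3 0.0741 (7.41%);  cumulative: 0.6296, 0.9259, 1


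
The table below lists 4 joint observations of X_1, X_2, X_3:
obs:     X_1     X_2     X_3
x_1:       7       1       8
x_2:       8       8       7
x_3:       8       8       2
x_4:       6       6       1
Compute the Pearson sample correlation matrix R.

Step 1 — column means:
  mean(X_1) = (7 + 8 + 8 + 6) / 4 = 29/4 = 7.25
  mean(X_2) = (1 + 8 + 8 + 6) / 4 = 23/4 = 5.75
  mean(X_3) = (8 + 7 + 2 + 1) / 4 = 18/4 = 4.5

Step 2 — sample variances and covariances s[i,j] = (1/(n-1)) · Σ_k (x_{k,i} - mean_i) · (x_{k,j} - mean_j), with n-1 = 3:
  s[X_1,X_1] = ((-0.25)·(-0.25) + (0.75)·(0.75) + (0.75)·(0.75) + (-1.25)·(-1.25)) / 3 = 2.75/3 = 0.9167
  s[X_1,X_2] = ((-0.25)·(-4.75) + (0.75)·(2.25) + (0.75)·(2.25) + (-1.25)·(0.25)) / 3 = 4.25/3 = 1.4167
  s[X_1,X_3] = ((-0.25)·(3.5) + (0.75)·(2.5) + (0.75)·(-2.5) + (-1.25)·(-3.5)) / 3 = 3.5/3 = 1.1667
  s[X_2,X_2] = ((-4.75)·(-4.75) + (2.25)·(2.25) + (2.25)·(2.25) + (0.25)·(0.25)) / 3 = 32.75/3 = 10.9167
  s[X_2,X_3] = ((-4.75)·(3.5) + (2.25)·(2.5) + (2.25)·(-2.5) + (0.25)·(-3.5)) / 3 = -17.5/3 = -5.8333
  s[X_3,X_3] = ((3.5)·(3.5) + (2.5)·(2.5) + (-2.5)·(-2.5) + (-3.5)·(-3.5)) / 3 = 37/3 = 12.3333
  Sample standard deviations s_i = √(s[i,i]):
  s(X_1) = √(0.9167) = 0.9574
  s(X_2) = √(10.9167) = 3.304
  s(X_3) = √(12.3333) = 3.5119

Step 3 — r_{ij} = s_{ij} / (s_i · s_j):
  r[X_1,X_1] = 1 (diagonal).
  r[X_1,X_2] = 1.4167 / (0.9574 · 3.304) = 1.4167 / 3.1634 = 0.4478
  r[X_1,X_3] = 1.1667 / (0.9574 · 3.5119) = 1.1667 / 3.3624 = 0.347
  r[X_2,X_2] = 1 (diagonal).
  r[X_2,X_3] = -5.8333 / (3.304 · 3.5119) = -5.8333 / 11.6034 = -0.5027
  r[X_3,X_3] = 1 (diagonal).

R is symmetric with unit diagonal. Assembling:

R = [[1, 0.4478, 0.347],
 [0.4478, 1, -0.5027],
 [0.347, -0.5027, 1]]


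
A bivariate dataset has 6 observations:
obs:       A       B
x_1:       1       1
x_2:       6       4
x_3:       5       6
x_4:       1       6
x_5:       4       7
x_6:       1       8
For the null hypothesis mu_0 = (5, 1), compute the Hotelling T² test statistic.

Step 1 — sample mean vector:
  mean(A) = (1 + 6 + 5 + 1 + 4 + 1) / 6 = 18/6 = 3
  mean(B) = (1 + 4 + 6 + 6 + 7 + 8) / 6 = 32/6 = 5.3333
  x̄ = (3, 5.3333),  deviation x̄ - mu_0 = (3, 5.3333) - (5, 1) = (-2, 4.3333).

Step 2 — sample covariance matrix, S[i,j] = (1/(n-1)) · Σ_k (x_{k,i} - mean_i) · (x_{k,j} - mean_j), divisor n-1 = 5:
  S[A,A] = ((-2)·(-2) + (3)·(3) + (2)·(2) + (-2)·(-2) + (1)·(1) + (-2)·(-2)) / 5 = 26/5 = 5.2
  S[A,B] = ((-2)·(-4.3333) + (3)·(-1.3333) + (2)·(0.6667) + (-2)·(0.6667) + (1)·(1.6667) + (-2)·(2.6667)) / 5 = 1/5 = 0.2
  S[B,B] = ((-4.3333)·(-4.3333) + (-1.3333)·(-1.3333) + (0.6667)·(0.6667) + (0.6667)·(0.6667) + (1.6667)·(1.6667) + (2.6667)·(2.6667)) / 5 = 31.3333/5 = 6.2667
  S = [[5.2, 0.2],
 [0.2, 6.2667]].

Step 3 — invert S. det(S) = 5.2·6.2667 - (0.2)² = 32.5467.
  S^{-1} = (1/det) · [[d, -b], [-b, a]] = [[0.1925, -0.0061],
 [-0.0061, 0.1598]].

Step 4 — quadratic form (x̄ - mu_0)^T · S^{-1} · (x̄ - mu_0):
  S^{-1} · (x̄ - mu_0) = (-0.4117, 0.7046),
  (x̄ - mu_0)^T · [...] = (-2)·(-0.4117) + (4.3333)·(0.7046) = 3.8768.

Step 5 — scale by n: T² = 6 · 3.8768 = 23.261.

T² ≈ 23.261


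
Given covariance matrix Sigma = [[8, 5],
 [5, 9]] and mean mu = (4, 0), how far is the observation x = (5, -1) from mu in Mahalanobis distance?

Step 1 — centre the observation: (x - mu) = (1, -1).

Step 2 — invert Sigma. det(Sigma) = 8·9 - (5)² = 47.
  Sigma^{-1} = (1/det) · [[d, -b], [-b, a]] = [[0.1915, -0.1064],
 [-0.1064, 0.1702]].

Step 3 — form the quadratic (x - mu)^T · Sigma^{-1} · (x - mu):
  Sigma^{-1} · (x - mu) = (0.2979, -0.2766).
  (x - mu)^T · [Sigma^{-1} · (x - mu)] = (1)·(0.2979) + (-1)·(-0.2766) = 0.5745.

Step 4 — take square root: d = √(0.5745) ≈ 0.7579.

d(x, mu) = √(0.5745) ≈ 0.7579


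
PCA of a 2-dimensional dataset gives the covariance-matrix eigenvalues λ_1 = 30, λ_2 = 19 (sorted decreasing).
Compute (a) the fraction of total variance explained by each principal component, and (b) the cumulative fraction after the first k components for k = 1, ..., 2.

Step 1 — total variance = trace(Sigma) = Σ λ_i = 30 + 19 = 49.

Step 2 — fraction explained by component i = λ_i / Σ λ:
  PC1: 30/49 = 0.6122
  PC2: 19/49 = 0.3878

Step 3 — cumulative fraction after k components = (λ_1 + ... + λ_k) / Σ λ:
  k = 1: 30/49 = 0.6122
  k = 2: (30 + 19)/49 = 49/49 = 1

Summary (fraction, with percent):

explained: PC1 0.6122 (61.22%), PC2 0.3878 (38.78%);  cumulative: 0.6122, 1


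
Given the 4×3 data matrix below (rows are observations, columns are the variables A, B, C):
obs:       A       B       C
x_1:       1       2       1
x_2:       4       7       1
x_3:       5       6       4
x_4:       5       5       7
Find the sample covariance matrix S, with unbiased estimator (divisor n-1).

Step 1 — column means:
  mean(A) = (1 + 4 + 5 + 5) / 4 = 15/4 = 3.75
  mean(B) = (2 + 7 + 6 + 5) / 4 = 20/4 = 5
  mean(C) = (1 + 1 + 4 + 7) / 4 = 13/4 = 3.25

Step 2 — sample covariance S[i,j] = (1/(n-1)) · Σ_k (x_{k,i} - mean_i) · (x_{k,j} - mean_j), with n-1 = 3.
  S[A,A] = ((-2.75)·(-2.75) + (0.25)·(0.25) + (1.25)·(1.25) + (1.25)·(1.25)) / 3 = 10.75/3 = 3.5833
  S[A,B] = ((-2.75)·(-3) + (0.25)·(2) + (1.25)·(1) + (1.25)·(0)) / 3 = 10/3 = 3.3333
  S[A,C] = ((-2.75)·(-2.25) + (0.25)·(-2.25) + (1.25)·(0.75) + (1.25)·(3.75)) / 3 = 11.25/3 = 3.75
  S[B,B] = ((-3)·(-3) + (2)·(2) + (1)·(1) + (0)·(0)) / 3 = 14/3 = 4.6667
  S[B,C] = ((-3)·(-2.25) + (2)·(-2.25) + (1)·(0.75) + (0)·(3.75)) / 3 = 3/3 = 1
  S[C,C] = ((-2.25)·(-2.25) + (-2.25)·(-2.25) + (0.75)·(0.75) + (3.75)·(3.75)) / 3 = 24.75/3 = 8.25

S is symmetric (S[j,i] = S[i,j]). Assembling:

S = [[3.5833, 3.3333, 3.75],
 [3.3333, 4.6667, 1],
 [3.75, 1, 8.25]]


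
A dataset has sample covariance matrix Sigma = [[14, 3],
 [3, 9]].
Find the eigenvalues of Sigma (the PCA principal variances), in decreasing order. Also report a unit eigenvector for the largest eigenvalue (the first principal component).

Step 1 — characteristic polynomial of 2×2 Sigma:
  det(Sigma - λI) = λ² - trace · λ + det = 0.
  trace = 14 + 9 = 23, det = 14·9 - (3)² = 117.
Step 2 — discriminant:
  Δ = trace² - 4·det = 529 - 468 = 61.
Step 3 — eigenvalues:
  λ = (trace ± √Δ)/2 = (23 ± 7.8102)/2,
  λ_1 = 15.4051,  λ_2 = 7.5949.

Step 4 — unit eigenvector for λ_1: solve (Sigma - λ_1 I)v = 0. First row:
  (14 - 15.4051)·v_x + (3)·v_y = 0, i.e. (-1.4051)·v_x + (3)·v_y = 0,
  so v ∝ (b, λ_1 - a) = (3, 1.4051) = u.
  ||u|| = √((3)² + (1.4051)²) = √(10.9744) ≈ 3.3128,
  v_1 = u/||u|| ≈ (0.9056, 0.4242) (||v_1|| = 1).

λ_1 = 15.4051,  λ_2 = 7.5949;  v_1 ≈ (0.9056, 0.4242)


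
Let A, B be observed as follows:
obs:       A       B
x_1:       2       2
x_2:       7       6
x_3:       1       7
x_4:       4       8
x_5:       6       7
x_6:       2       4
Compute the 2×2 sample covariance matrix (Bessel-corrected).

Step 1 — column means:
  mean(A) = (2 + 7 + 1 + 4 + 6 + 2) / 6 = 22/6 = 3.6667
  mean(B) = (2 + 6 + 7 + 8 + 7 + 4) / 6 = 34/6 = 5.6667

Step 2 — sample covariance S[i,j] = (1/(n-1)) · Σ_k (x_{k,i} - mean_i) · (x_{k,j} - mean_j), with n-1 = 5.
  S[A,A] = ((-1.6667)·(-1.6667) + (3.3333)·(3.3333) + (-2.6667)·(-2.6667) + (0.3333)·(0.3333) + (2.3333)·(2.3333) + (-1.6667)·(-1.6667)) / 5 = 29.3333/5 = 5.8667
  S[A,B] = ((-1.6667)·(-3.6667) + (3.3333)·(0.3333) + (-2.6667)·(1.3333) + (0.3333)·(2.3333) + (2.3333)·(1.3333) + (-1.6667)·(-1.6667)) / 5 = 10.3333/5 = 2.0667
  S[B,B] = ((-3.6667)·(-3.6667) + (0.3333)·(0.3333) + (1.3333)·(1.3333) + (2.3333)·(2.3333) + (1.3333)·(1.3333) + (-1.6667)·(-1.6667)) / 5 = 25.3333/5 = 5.0667

S is symmetric (S[j,i] = S[i,j]). Assembling:

S = [[5.8667, 2.0667],
 [2.0667, 5.0667]]


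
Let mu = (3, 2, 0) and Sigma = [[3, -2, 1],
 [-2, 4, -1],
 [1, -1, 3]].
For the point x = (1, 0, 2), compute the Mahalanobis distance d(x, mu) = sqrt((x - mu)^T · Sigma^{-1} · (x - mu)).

Step 1 — centre the observation: (x - mu) = (-2, -2, 2).

Step 2 — invert Sigma (cofactor / det for 3×3, or solve directly):
  Sigma^{-1} = [[0.5238, 0.2381, -0.0952],
 [0.2381, 0.381, 0.0476],
 [-0.0952, 0.0476, 0.381]].

Step 3 — form the quadratic (x - mu)^T · Sigma^{-1} · (x - mu):
  Sigma^{-1} · (x - mu) = (-1.7143, -1.1429, 0.8571).
  (x - mu)^T · [Sigma^{-1} · (x - mu)] = (-2)·(-1.7143) + (-2)·(-1.1429) + (2)·(0.8571) = 7.4286.

Step 4 — take square root: d = √(7.4286) ≈ 2.7255.

d(x, mu) = √(7.4286) ≈ 2.7255


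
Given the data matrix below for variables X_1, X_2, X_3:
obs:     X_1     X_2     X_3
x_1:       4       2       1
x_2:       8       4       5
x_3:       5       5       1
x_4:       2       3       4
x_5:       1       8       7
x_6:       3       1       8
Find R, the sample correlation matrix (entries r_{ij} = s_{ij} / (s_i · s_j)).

Step 1 — column means:
  mean(X_1) = (4 + 8 + 5 + 2 + 1 + 3) / 6 = 23/6 = 3.8333
  mean(X_2) = (2 + 4 + 5 + 3 + 8 + 1) / 6 = 23/6 = 3.8333
  mean(X_3) = (1 + 5 + 1 + 4 + 7 + 8) / 6 = 26/6 = 4.3333

Step 2 — sample variances and covariances s[i,j] = (1/(n-1)) · Σ_k (x_{k,i} - mean_i) · (x_{k,j} - mean_j), with n-1 = 5:
  s[X_1,X_1] = ((0.1667)·(0.1667) + (4.1667)·(4.1667) + (1.1667)·(1.1667) + (-1.8333)·(-1.8333) + (-2.8333)·(-2.8333) + (-0.8333)·(-0.8333)) / 5 = 30.8333/5 = 6.1667
  s[X_1,X_2] = ((0.1667)·(-1.8333) + (4.1667)·(0.1667) + (1.1667)·(1.1667) + (-1.8333)·(-0.8333) + (-2.8333)·(4.1667) + (-0.8333)·(-2.8333)) / 5 = -6.1667/5 = -1.2333
  s[X_1,X_3] = ((0.1667)·(-3.3333) + (4.1667)·(0.6667) + (1.1667)·(-3.3333) + (-1.8333)·(-0.3333) + (-2.8333)·(2.6667) + (-0.8333)·(3.6667)) / 5 = -11.6667/5 = -2.3333
  s[X_2,X_2] = ((-1.8333)·(-1.8333) + (0.1667)·(0.1667) + (1.1667)·(1.1667) + (-0.8333)·(-0.8333) + (4.1667)·(4.1667) + (-2.8333)·(-2.8333)) / 5 = 30.8333/5 = 6.1667
  s[X_2,X_3] = ((-1.8333)·(-3.3333) + (0.1667)·(0.6667) + (1.1667)·(-3.3333) + (-0.8333)·(-0.3333) + (4.1667)·(2.6667) + (-2.8333)·(3.6667)) / 5 = 3.3333/5 = 0.6667
  s[X_3,X_3] = ((-3.3333)·(-3.3333) + (0.6667)·(0.6667) + (-3.3333)·(-3.3333) + (-0.3333)·(-0.3333) + (2.6667)·(2.6667) + (3.6667)·(3.6667)) / 5 = 43.3333/5 = 8.6667
  Sample standard deviations s_i = √(s[i,i]):
  s(X_1) = √(6.1667) = 2.4833
  s(X_2) = √(6.1667) = 2.4833
  s(X_3) = √(8.6667) = 2.9439

Step 3 — r_{ij} = s_{ij} / (s_i · s_j):
  r[X_1,X_1] = 1 (diagonal).
  r[X_1,X_2] = -1.2333 / (2.4833 · 2.4833) = -1.2333 / 6.1667 = -0.2
  r[X_1,X_3] = -2.3333 / (2.4833 · 2.9439) = -2.3333 / 7.3106 = -0.3192
  r[X_2,X_2] = 1 (diagonal).
  r[X_2,X_3] = 0.6667 / (2.4833 · 2.9439) = 0.6667 / 7.3106 = 0.0912
  r[X_3,X_3] = 1 (diagonal).

R is symmetric with unit diagonal. Assembling:

R = [[1, -0.2, -0.3192],
 [-0.2, 1, 0.0912],
 [-0.3192, 0.0912, 1]]


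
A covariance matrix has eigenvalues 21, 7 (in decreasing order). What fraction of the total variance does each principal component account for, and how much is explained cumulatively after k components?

Step 1 — total variance = trace(Sigma) = Σ λ_i = 21 + 7 = 28.

Step 2 — fraction explained by component i = λ_i / Σ λ:
  PC1: 21/28 = 0.75
  PC2: 7/28 = 0.25

Step 3 — cumulative fraction after k components = (λ_1 + ... + λ_k) / Σ λ:
  k = 1: 21/28 = 0.75
  k = 2: (21 + 7)/28 = 28/28 = 1

Summary (fraction, with percent):

explained: PC1 0.75 (75%), PC2 0.25 (25%);  cumulative: 0.75, 1


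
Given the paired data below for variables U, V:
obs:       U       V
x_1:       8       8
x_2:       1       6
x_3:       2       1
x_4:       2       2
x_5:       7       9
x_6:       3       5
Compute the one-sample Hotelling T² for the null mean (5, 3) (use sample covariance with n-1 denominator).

Step 1 — sample mean vector:
  mean(U) = (8 + 1 + 2 + 2 + 7 + 3) / 6 = 23/6 = 3.8333
  mean(V) = (8 + 6 + 1 + 2 + 9 + 5) / 6 = 31/6 = 5.1667
  x̄ = (3.8333, 5.1667),  deviation x̄ - mu_0 = (3.8333, 5.1667) - (5, 3) = (-1.1667, 2.1667).

Step 2 — sample covariance matrix, S[i,j] = (1/(n-1)) · Σ_k (x_{k,i} - mean_i) · (x_{k,j} - mean_j), divisor n-1 = 5:
  S[U,U] = ((4.1667)·(4.1667) + (-2.8333)·(-2.8333) + (-1.8333)·(-1.8333) + (-1.8333)·(-1.8333) + (3.1667)·(3.1667) + (-0.8333)·(-0.8333)) / 5 = 42.8333/5 = 8.5667
  S[U,V] = ((4.1667)·(2.8333) + (-2.8333)·(0.8333) + (-1.8333)·(-4.1667) + (-1.8333)·(-3.1667) + (3.1667)·(3.8333) + (-0.8333)·(-0.1667)) / 5 = 35.1667/5 = 7.0333
  S[V,V] = ((2.8333)·(2.8333) + (0.8333)·(0.8333) + (-4.1667)·(-4.1667) + (-3.1667)·(-3.1667) + (3.8333)·(3.8333) + (-0.1667)·(-0.1667)) / 5 = 50.8333/5 = 10.1667
  S = [[8.5667, 7.0333],
 [7.0333, 10.1667]].

Step 3 — invert S. det(S) = 8.5667·10.1667 - (7.0333)² = 37.6267.
  S^{-1} = (1/det) · [[d, -b], [-b, a]] = [[0.2702, -0.1869],
 [-0.1869, 0.2277]].

Step 4 — quadratic form (x̄ - mu_0)^T · S^{-1} · (x̄ - mu_0):
  S^{-1} · (x̄ - mu_0) = (-0.7202, 0.7114),
  (x̄ - mu_0)^T · [...] = (-1.1667)·(-0.7202) + (2.1667)·(0.7114) = 2.3816.

Step 5 — scale by n: T² = 6 · 2.3816 = 14.2895.

T² ≈ 14.2895


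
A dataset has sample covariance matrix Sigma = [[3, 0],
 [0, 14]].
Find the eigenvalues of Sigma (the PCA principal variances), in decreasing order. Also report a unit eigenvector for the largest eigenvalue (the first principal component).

Step 1 — characteristic polynomial of 2×2 Sigma:
  det(Sigma - λI) = λ² - trace · λ + det = 0.
  trace = 3 + 14 = 17, det = 3·14 - (0)² = 42.
Step 2 — discriminant:
  Δ = trace² - 4·det = 289 - 168 = 121.
Step 3 — eigenvalues:
  λ = (trace ± √Δ)/2 = (17 ± 11)/2,
  λ_1 = 14,  λ_2 = 3.

Step 4 — unit eigenvector for λ_1: Sigma is diagonal, so its eigenvectors are the coordinate axes. λ_1 = 14 is the diagonal entry on the second coordinate axis, hence
  v_1 = (0, 1) (||v_1|| = 1).

λ_1 = 14,  λ_2 = 3;  v_1 ≈ (0, 1)


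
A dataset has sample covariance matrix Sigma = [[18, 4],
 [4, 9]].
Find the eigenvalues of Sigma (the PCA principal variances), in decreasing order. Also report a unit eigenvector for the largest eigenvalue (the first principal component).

Step 1 — characteristic polynomial of 2×2 Sigma:
  det(Sigma - λI) = λ² - trace · λ + det = 0.
  trace = 18 + 9 = 27, det = 18·9 - (4)² = 146.
Step 2 — discriminant:
  Δ = trace² - 4·det = 729 - 584 = 145.
Step 3 — eigenvalues:
  λ = (trace ± √Δ)/2 = (27 ± 12.0416)/2,
  λ_1 = 19.5208,  λ_2 = 7.4792.

Step 4 — unit eigenvector for λ_1: solve (Sigma - λ_1 I)v = 0. First row:
  (18 - 19.5208)·v_x + (4)·v_y = 0, i.e. (-1.5208)·v_x + (4)·v_y = 0,
  so v ∝ (b, λ_1 - a) = (4, 1.5208) = u.
  ||u|| = √((4)² + (1.5208)²) = √(18.3128) ≈ 4.2793,
  v_1 = u/||u|| ≈ (0.9347, 0.3554) (||v_1|| = 1).

λ_1 = 19.5208,  λ_2 = 7.4792;  v_1 ≈ (0.9347, 0.3554)


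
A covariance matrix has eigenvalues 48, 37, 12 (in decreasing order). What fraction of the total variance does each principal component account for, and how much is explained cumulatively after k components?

Step 1 — total variance = trace(Sigma) = Σ λ_i = 48 + 37 + 12 = 97.

Step 2 — fraction explained by component i = λ_i / Σ λ:
  PC1: 48/97 = 0.4948
  PC2: 37/97 = 0.3814
  PC3: 12/97 = 0.1237

Step 3 — cumulative fraction after k components = (λ_1 + ... + λ_k) / Σ λ:
  k = 1: 48/97 = 0.4948
  k = 2: (48 + 37)/97 = 85/97 = 0.8763
  k = 3: (48 + 37 + 12)/97 = 97/97 = 1

Summary (fraction, with percent):

explained: PC1 0.4948 (49.48%), PC2 0.3814 (38.14%), PC3 0.1237 (12.37%);  cumulative: 0.4948, 0.8763, 1


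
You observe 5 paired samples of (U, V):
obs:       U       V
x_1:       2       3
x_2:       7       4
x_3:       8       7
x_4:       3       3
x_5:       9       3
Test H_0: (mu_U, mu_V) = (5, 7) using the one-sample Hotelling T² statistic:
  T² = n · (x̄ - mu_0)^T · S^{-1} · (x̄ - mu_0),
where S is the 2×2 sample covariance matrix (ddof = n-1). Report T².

Step 1 — sample mean vector:
  mean(U) = (2 + 7 + 8 + 3 + 9) / 5 = 29/5 = 5.8
  mean(V) = (3 + 4 + 7 + 3 + 3) / 5 = 20/5 = 4
  x̄ = (5.8, 4),  deviation x̄ - mu_0 = (5.8, 4) - (5, 7) = (0.8, -3).

Step 2 — sample covariance matrix, S[i,j] = (1/(n-1)) · Σ_k (x_{k,i} - mean_i) · (x_{k,j} - mean_j), divisor n-1 = 4:
  S[U,U] = ((-3.8)·(-3.8) + (1.2)·(1.2) + (2.2)·(2.2) + (-2.8)·(-2.8) + (3.2)·(3.2)) / 4 = 38.8/4 = 9.7
  S[U,V] = ((-3.8)·(-1) + (1.2)·(0) + (2.2)·(3) + (-2.8)·(-1) + (3.2)·(-1)) / 4 = 10/4 = 2.5
  S[V,V] = ((-1)·(-1) + (0)·(0) + (3)·(3) + (-1)·(-1) + (-1)·(-1)) / 4 = 12/4 = 3
  S = [[9.7, 2.5],
 [2.5, 3]].

Step 3 — invert S. det(S) = 9.7·3 - (2.5)² = 22.85.
  S^{-1} = (1/det) · [[d, -b], [-b, a]] = [[0.1313, -0.1094],
 [-0.1094, 0.4245]].

Step 4 — quadratic form (x̄ - mu_0)^T · S^{-1} · (x̄ - mu_0):
  S^{-1} · (x̄ - mu_0) = (0.4333, -1.3611),
  (x̄ - mu_0)^T · [...] = (0.8)·(0.4333) + (-3)·(-1.3611) = 4.4298.

Step 5 — scale by n: T² = 5 · 4.4298 = 22.1488.

T² ≈ 22.1488


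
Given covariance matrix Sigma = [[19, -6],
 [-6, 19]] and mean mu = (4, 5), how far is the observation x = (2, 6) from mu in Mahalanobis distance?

Step 1 — centre the observation: (x - mu) = (-2, 1).

Step 2 — invert Sigma. det(Sigma) = 19·19 - (-6)² = 325.
  Sigma^{-1} = (1/det) · [[d, -b], [-b, a]] = [[0.0585, 0.0185],
 [0.0185, 0.0585]].

Step 3 — form the quadratic (x - mu)^T · Sigma^{-1} · (x - mu):
  Sigma^{-1} · (x - mu) = (-0.0985, 0.0215).
  (x - mu)^T · [Sigma^{-1} · (x - mu)] = (-2)·(-0.0985) + (1)·(0.0215) = 0.2185.

Step 4 — take square root: d = √(0.2185) ≈ 0.4674.

d(x, mu) = √(0.2185) ≈ 0.4674


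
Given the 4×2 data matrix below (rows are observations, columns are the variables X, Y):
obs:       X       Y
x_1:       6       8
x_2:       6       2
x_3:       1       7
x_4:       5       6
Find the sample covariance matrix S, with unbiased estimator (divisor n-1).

Step 1 — column means:
  mean(X) = (6 + 6 + 1 + 5) / 4 = 18/4 = 4.5
  mean(Y) = (8 + 2 + 7 + 6) / 4 = 23/4 = 5.75

Step 2 — sample covariance S[i,j] = (1/(n-1)) · Σ_k (x_{k,i} - mean_i) · (x_{k,j} - mean_j), with n-1 = 3.
  S[X,X] = ((1.5)·(1.5) + (1.5)·(1.5) + (-3.5)·(-3.5) + (0.5)·(0.5)) / 3 = 17/3 = 5.6667
  S[X,Y] = ((1.5)·(2.25) + (1.5)·(-3.75) + (-3.5)·(1.25) + (0.5)·(0.25)) / 3 = -6.5/3 = -2.1667
  S[Y,Y] = ((2.25)·(2.25) + (-3.75)·(-3.75) + (1.25)·(1.25) + (0.25)·(0.25)) / 3 = 20.75/3 = 6.9167

S is symmetric (S[j,i] = S[i,j]). Assembling:

S = [[5.6667, -2.1667],
 [-2.1667, 6.9167]]


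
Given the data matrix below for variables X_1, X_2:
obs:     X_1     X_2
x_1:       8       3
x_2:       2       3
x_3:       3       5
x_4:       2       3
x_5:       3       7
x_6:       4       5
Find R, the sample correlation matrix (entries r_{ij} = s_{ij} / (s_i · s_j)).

Step 1 — column means:
  mean(X_1) = (8 + 2 + 3 + 2 + 3 + 4) / 6 = 22/6 = 3.6667
  mean(X_2) = (3 + 3 + 5 + 3 + 7 + 5) / 6 = 26/6 = 4.3333

Step 2 — sample variances and covariances s[i,j] = (1/(n-1)) · Σ_k (x_{k,i} - mean_i) · (x_{k,j} - mean_j), with n-1 = 5:
  s[X_1,X_1] = ((4.3333)·(4.3333) + (-1.6667)·(-1.6667) + (-0.6667)·(-0.6667) + (-1.6667)·(-1.6667) + (-0.6667)·(-0.6667) + (0.3333)·(0.3333)) / 5 = 25.3333/5 = 5.0667
  s[X_1,X_2] = ((4.3333)·(-1.3333) + (-1.6667)·(-1.3333) + (-0.6667)·(0.6667) + (-1.6667)·(-1.3333) + (-0.6667)·(2.6667) + (0.3333)·(0.6667)) / 5 = -3.3333/5 = -0.6667
  s[X_2,X_2] = ((-1.3333)·(-1.3333) + (-1.3333)·(-1.3333) + (0.6667)·(0.6667) + (-1.3333)·(-1.3333) + (2.6667)·(2.6667) + (0.6667)·(0.6667)) / 5 = 13.3333/5 = 2.6667
  Sample standard deviations s_i = √(s[i,i]):
  s(X_1) = √(5.0667) = 2.2509
  s(X_2) = √(2.6667) = 1.633

Step 3 — r_{ij} = s_{ij} / (s_i · s_j):
  r[X_1,X_1] = 1 (diagonal).
  r[X_1,X_2] = -0.6667 / (2.2509 · 1.633) = -0.6667 / 3.6757 = -0.1814
  r[X_2,X_2] = 1 (diagonal).

R is symmetric with unit diagonal. Assembling:

R = [[1, -0.1814],
 [-0.1814, 1]]


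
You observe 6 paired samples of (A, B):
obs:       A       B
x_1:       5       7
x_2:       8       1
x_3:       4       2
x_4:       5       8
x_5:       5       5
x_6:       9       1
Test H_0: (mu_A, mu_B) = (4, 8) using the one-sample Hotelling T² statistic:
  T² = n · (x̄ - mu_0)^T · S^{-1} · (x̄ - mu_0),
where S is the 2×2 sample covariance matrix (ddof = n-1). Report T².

Step 1 — sample mean vector:
  mean(A) = (5 + 8 + 4 + 5 + 5 + 9) / 6 = 36/6 = 6
  mean(B) = (7 + 1 + 2 + 8 + 5 + 1) / 6 = 24/6 = 4
  x̄ = (6, 4),  deviation x̄ - mu_0 = (6, 4) - (4, 8) = (2, -4).

Step 2 — sample covariance matrix, S[i,j] = (1/(n-1)) · Σ_k (x_{k,i} - mean_i) · (x_{k,j} - mean_j), divisor n-1 = 5:
  S[A,A] = ((-1)·(-1) + (2)·(2) + (-2)·(-2) + (-1)·(-1) + (-1)·(-1) + (3)·(3)) / 5 = 20/5 = 4
  S[A,B] = ((-1)·(3) + (2)·(-3) + (-2)·(-2) + (-1)·(4) + (-1)·(1) + (3)·(-3)) / 5 = -19/5 = -3.8
  S[B,B] = ((3)·(3) + (-3)·(-3) + (-2)·(-2) + (4)·(4) + (1)·(1) + (-3)·(-3)) / 5 = 48/5 = 9.6
  S = [[4, -3.8],
 [-3.8, 9.6]].

Step 3 — invert S. det(S) = 4·9.6 - (-3.8)² = 23.96.
  S^{-1} = (1/det) · [[d, -b], [-b, a]] = [[0.4007, 0.1586],
 [0.1586, 0.1669]].

Step 4 — quadratic form (x̄ - mu_0)^T · S^{-1} · (x̄ - mu_0):
  S^{-1} · (x̄ - mu_0) = (0.1669, -0.3506),
  (x̄ - mu_0)^T · [...] = (2)·(0.1669) + (-4)·(-0.3506) = 1.7362.

Step 5 — scale by n: T² = 6 · 1.7362 = 10.4174.

T² ≈ 10.4174
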